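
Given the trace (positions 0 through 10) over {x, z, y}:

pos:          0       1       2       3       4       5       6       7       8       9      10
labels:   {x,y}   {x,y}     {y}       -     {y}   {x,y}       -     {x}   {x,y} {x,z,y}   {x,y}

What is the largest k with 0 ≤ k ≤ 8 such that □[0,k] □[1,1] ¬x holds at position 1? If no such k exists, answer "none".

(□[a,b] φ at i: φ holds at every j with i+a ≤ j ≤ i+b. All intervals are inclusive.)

2

□[1,1] ¬x must hold from j=1 onward; find where it first fails.
  j=1: holds
  j=2: holds
  j=3: holds
  j=4: fails
Holds on [1,3], so largest k = 2.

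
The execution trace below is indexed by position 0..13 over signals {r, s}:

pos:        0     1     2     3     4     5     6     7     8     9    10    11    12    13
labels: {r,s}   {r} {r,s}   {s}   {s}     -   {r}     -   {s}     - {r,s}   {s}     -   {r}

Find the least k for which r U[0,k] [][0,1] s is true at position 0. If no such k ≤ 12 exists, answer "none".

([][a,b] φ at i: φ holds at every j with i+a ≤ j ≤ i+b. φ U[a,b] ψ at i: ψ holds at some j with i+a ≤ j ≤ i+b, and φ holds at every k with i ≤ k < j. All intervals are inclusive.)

Need earliest j ≥ 0 with [][0,1] s, and r at every k in [0,j-1].
  j=0: rhs fails.
  j=1: rhs fails.
  j=2: rhs holds; lhs holds on [0,1]. k = 2.

2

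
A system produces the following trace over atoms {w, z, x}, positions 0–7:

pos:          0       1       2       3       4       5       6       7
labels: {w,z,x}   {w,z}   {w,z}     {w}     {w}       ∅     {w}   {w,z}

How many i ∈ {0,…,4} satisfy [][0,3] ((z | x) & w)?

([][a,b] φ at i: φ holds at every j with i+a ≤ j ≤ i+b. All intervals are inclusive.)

Evaluate at each i in [0,4]:
  i=0: ✗ (fails at j=3)
  i=1: ✗ (fails at j=3)
  i=2: ✗ (fails at j=3)
  i=3: ✗ (fails at j=3)
  i=4: ✗ (fails at j=4)
Positions where it holds: {} → 0.

0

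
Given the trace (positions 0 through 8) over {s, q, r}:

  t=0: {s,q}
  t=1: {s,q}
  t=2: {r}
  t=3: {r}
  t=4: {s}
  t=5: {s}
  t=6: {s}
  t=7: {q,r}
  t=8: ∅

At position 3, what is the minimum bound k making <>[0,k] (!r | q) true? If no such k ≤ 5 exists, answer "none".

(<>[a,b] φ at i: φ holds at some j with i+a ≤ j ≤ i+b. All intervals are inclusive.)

Scan j = 3,4,… for (!r | q):
  j=3: fails
  j=4: holds
First hit at j=4, so smallest k = 4-3 = 1.

1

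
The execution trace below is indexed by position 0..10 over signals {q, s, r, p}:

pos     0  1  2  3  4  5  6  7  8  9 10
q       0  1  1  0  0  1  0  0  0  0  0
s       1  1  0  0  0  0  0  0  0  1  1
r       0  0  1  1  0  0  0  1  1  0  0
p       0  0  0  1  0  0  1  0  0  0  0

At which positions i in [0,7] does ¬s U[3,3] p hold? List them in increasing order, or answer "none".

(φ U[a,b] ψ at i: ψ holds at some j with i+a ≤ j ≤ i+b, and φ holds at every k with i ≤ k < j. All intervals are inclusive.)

Evaluate at each i in [0,7]:
  i=0: ✗ (lhs fails at k=0 before rhs at j=3)
  i=1: ✗ (no rhs in [4,4])
  i=2: ✗ (no rhs in [5,5])
  i=3: ✓ (rhs at j=6; lhs holds on [3,5])
  i=4: ✗ (no rhs in [7,7])
  i=5: ✗ (no rhs in [8,8])
  i=6: ✗ (no rhs in [9,9])
  i=7: ✗ (no rhs in [10,10])

3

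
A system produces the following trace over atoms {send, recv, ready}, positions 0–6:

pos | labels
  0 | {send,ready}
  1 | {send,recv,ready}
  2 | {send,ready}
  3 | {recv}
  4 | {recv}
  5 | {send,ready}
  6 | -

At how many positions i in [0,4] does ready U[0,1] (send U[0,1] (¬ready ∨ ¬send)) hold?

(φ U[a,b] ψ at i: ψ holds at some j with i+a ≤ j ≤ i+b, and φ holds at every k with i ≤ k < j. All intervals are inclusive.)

4

Evaluate at each i in [0,4]:
  i=0: ✗ (no rhs in [0,1])
  i=1: ✓ (rhs at j=2; lhs holds on [1,1])
  i=2: ✓ (rhs at j=2)
  i=3: ✓ (rhs at j=3)
  i=4: ✓ (rhs at j=4)
Positions where it holds: {1, 2, 3, 4} → 4.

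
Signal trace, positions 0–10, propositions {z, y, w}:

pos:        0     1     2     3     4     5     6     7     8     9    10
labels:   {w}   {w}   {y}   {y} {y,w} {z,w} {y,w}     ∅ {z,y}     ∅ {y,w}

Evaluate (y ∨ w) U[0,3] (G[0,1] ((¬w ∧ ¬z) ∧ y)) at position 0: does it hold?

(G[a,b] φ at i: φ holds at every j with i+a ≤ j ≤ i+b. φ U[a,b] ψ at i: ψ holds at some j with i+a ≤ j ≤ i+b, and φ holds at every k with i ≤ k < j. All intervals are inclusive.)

Need some j in [0,3] with G[0,1] ((¬w ∧ ¬z) ∧ y), and (y ∨ w) at every k in [0,j-1].
  j=0: G[0,1] ((¬w ∧ ¬z) ∧ y) — fails at 0.
  j=1: G[0,1] ((¬w ∧ ¬z) ∧ y) — fails at 1.
  j=2: G[0,1] ((¬w ∧ ¬z) ∧ y) holds; (y ∨ w) holds at every k in [0,1] → satisfied.

True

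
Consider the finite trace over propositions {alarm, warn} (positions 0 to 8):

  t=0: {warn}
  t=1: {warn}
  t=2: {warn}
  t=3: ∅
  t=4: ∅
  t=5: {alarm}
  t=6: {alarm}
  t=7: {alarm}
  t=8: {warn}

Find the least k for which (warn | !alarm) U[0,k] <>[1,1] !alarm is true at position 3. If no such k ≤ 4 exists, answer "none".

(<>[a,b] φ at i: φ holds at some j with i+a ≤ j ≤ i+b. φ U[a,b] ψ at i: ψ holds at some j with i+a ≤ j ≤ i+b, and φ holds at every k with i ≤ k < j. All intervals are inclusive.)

Need earliest j ≥ 3 with <>[1,1] !alarm, and (warn | !alarm) at every k in [3,j-1].
  j=3: rhs holds (empty prefix). k = 0.

0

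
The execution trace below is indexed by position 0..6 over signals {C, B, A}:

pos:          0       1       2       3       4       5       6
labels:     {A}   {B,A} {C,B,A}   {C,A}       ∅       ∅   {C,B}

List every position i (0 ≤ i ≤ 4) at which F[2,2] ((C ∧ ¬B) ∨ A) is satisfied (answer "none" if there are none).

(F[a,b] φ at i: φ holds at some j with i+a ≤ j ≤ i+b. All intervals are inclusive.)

0, 1

Evaluate at each i in [0,4]:
  i=0: ✓ (witness j=2)
  i=1: ✓ (witness j=3)
  i=2: ✗ (none in [4,4])
  i=3: ✗ (none in [5,5])
  i=4: ✗ (none in [6,6])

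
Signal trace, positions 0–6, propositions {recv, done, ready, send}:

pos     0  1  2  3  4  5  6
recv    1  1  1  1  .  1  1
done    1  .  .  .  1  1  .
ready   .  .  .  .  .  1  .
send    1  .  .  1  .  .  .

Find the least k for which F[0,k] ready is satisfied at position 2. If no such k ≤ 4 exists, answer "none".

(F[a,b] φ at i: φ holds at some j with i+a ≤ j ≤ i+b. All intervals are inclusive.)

3

Scan j = 2,3,… for ready:
  j=2: fails
  j=3: fails
  j=4: fails
  j=5: holds
First hit at j=5, so smallest k = 5-2 = 3.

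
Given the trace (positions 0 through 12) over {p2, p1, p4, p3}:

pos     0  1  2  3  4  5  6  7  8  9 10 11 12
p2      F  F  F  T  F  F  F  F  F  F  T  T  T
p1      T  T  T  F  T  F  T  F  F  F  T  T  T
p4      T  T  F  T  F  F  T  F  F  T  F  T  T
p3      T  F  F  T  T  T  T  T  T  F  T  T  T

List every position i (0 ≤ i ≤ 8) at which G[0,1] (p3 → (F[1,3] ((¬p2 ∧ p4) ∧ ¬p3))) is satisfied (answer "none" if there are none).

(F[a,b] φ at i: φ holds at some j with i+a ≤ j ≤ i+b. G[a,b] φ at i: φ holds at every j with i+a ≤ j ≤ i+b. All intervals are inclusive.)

Evaluate at each i in [0,8]:
  i=0: ✓ (all of [0,1])
  i=1: ✓ (all of [1,2])
  i=2: ✗ (fails at j=3)
  i=3: ✗ (fails at j=3)
  i=4: ✗ (fails at j=4)
  i=5: ✗ (fails at j=5)
  i=6: ✓ (all of [6,7])
  i=7: ✓ (all of [7,8])
  i=8: ✓ (all of [8,9])

0, 1, 6, 7, 8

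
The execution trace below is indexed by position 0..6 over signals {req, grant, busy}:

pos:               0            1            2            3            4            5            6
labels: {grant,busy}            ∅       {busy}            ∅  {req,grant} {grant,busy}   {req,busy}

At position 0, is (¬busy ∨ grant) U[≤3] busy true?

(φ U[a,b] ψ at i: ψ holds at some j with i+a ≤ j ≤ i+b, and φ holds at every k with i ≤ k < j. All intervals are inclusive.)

Need some j in [0,3] with busy, and (¬busy ∨ grant) at every k in [0,j-1].
  j=0: busy holds; no prefix to check → satisfied.

True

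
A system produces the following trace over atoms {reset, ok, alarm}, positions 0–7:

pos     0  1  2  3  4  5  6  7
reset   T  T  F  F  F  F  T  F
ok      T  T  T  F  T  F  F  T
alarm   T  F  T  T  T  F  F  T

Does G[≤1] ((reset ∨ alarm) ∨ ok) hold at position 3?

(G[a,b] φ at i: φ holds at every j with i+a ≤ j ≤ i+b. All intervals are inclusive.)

True

Check ((reset ∨ alarm) ∨ ok) at every j in [3,4]:
  j=3: true
  j=4: true
All positions satisfy it → formula holds.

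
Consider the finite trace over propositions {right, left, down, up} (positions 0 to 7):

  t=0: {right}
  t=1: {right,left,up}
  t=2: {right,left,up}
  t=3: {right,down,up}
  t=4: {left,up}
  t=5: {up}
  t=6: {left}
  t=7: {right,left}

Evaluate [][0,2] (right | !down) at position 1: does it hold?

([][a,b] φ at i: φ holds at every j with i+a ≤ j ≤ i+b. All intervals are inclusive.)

Yes

Check (right | !down) at every j in [1,3]:
  j=1: true
  j=2: true
  j=3: true
All positions satisfy it → formula holds.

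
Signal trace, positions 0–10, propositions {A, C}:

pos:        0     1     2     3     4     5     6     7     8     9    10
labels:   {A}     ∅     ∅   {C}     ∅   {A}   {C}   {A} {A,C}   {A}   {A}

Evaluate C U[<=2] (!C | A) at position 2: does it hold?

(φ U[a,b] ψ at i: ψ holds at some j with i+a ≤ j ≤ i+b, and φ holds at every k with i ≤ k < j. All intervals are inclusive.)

Need some j in [2,4] with (!C | A), and C at every k in [2,j-1].
  j=2: (!C | A) holds; no prefix to check → satisfied.

True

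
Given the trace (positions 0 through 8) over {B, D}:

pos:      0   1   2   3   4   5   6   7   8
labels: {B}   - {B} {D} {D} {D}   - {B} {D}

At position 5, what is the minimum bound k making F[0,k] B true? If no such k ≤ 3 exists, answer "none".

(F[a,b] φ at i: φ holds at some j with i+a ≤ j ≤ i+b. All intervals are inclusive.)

2

Scan j = 5,6,… for B:
  j=5: fails
  j=6: fails
  j=7: holds
First hit at j=7, so smallest k = 7-5 = 2.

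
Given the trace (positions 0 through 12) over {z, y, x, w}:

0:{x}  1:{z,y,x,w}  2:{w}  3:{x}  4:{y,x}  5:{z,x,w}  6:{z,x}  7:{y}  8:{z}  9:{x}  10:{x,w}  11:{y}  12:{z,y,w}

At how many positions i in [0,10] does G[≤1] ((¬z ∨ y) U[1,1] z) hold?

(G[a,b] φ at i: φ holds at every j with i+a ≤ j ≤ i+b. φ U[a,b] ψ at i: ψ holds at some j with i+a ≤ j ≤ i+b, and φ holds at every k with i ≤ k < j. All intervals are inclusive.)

0

Evaluate at each i in [0,10]:
  i=0: ✗ (fails at j=1)
  i=1: ✗ (fails at j=1)
  i=2: ✗ (fails at j=2)
  i=3: ✗ (fails at j=3)
  i=4: ✗ (fails at j=5)
  i=5: ✗ (fails at j=5)
  i=6: ✗ (fails at j=6)
  i=7: ✗ (fails at j=8)
  i=8: ✗ (fails at j=8)
  i=9: ✗ (fails at j=9)
  i=10: ✗ (fails at j=10)
Positions where it holds: {} → 0.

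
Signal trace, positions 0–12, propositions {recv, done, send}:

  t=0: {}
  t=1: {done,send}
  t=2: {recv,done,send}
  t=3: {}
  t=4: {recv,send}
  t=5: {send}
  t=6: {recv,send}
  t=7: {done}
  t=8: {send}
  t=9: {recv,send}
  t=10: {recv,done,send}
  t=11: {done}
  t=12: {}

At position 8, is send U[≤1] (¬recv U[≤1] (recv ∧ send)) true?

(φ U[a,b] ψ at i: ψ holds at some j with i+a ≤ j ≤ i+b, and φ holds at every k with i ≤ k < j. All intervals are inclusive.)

Need some j in [8,9] with (¬recv U[≤1] (recv ∧ send)), and send at every k in [8,j-1].
  j=8: (¬recv U[≤1] (recv ∧ send)) holds; no prefix to check → satisfied.

Holds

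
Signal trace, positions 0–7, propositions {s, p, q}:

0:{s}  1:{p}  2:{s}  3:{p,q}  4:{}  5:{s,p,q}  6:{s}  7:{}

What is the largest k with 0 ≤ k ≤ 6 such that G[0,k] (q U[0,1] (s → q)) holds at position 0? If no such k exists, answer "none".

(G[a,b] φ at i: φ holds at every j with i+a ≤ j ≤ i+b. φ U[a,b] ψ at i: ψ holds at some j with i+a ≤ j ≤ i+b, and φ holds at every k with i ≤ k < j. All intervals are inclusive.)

(q U[0,1] (s → q)) must hold from j=0 onward; find where it first fails.
  j=0: fails → no k works.

none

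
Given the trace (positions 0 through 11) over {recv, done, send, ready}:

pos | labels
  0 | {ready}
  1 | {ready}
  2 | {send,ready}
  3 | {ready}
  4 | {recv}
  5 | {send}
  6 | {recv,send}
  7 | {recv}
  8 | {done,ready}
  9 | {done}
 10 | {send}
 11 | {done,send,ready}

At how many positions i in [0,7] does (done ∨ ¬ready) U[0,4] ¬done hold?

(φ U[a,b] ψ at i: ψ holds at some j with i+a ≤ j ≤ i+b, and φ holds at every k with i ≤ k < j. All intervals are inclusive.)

8

Evaluate at each i in [0,7]:
  i=0: ✓ (rhs at j=0)
  i=1: ✓ (rhs at j=1)
  i=2: ✓ (rhs at j=2)
  i=3: ✓ (rhs at j=3)
  i=4: ✓ (rhs at j=4)
  i=5: ✓ (rhs at j=5)
  i=6: ✓ (rhs at j=6)
  i=7: ✓ (rhs at j=7)
Positions where it holds: {0, 1, 2, 3, 4, 5, 6, 7} → 8.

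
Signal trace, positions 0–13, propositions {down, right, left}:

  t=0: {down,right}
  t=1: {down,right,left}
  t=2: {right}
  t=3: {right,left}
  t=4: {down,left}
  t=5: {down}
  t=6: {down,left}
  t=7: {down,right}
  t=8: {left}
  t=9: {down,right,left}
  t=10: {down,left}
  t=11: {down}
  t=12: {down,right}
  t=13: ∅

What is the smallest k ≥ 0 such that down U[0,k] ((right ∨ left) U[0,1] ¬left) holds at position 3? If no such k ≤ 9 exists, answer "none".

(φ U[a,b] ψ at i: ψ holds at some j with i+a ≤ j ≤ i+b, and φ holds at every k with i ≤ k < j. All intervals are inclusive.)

Need earliest j ≥ 3 with ((right ∨ left) U[0,1] ¬left), and down at every k in [3,j-1].
  j=3: rhs fails.
  j=4: rhs holds but lhs fails at k=3.
  j=5: rhs holds but lhs fails at k=3.
  j=6: rhs holds but lhs fails at k=3.
  j=7: rhs holds but lhs fails at k=3.
  j=8: rhs fails.
  j=9: rhs fails.
  j=10: rhs holds but lhs fails at k=3.
  j=11: rhs holds but lhs fails at k=3.
  j=12: rhs holds but lhs fails at k=3.
No witness within the range → none.

none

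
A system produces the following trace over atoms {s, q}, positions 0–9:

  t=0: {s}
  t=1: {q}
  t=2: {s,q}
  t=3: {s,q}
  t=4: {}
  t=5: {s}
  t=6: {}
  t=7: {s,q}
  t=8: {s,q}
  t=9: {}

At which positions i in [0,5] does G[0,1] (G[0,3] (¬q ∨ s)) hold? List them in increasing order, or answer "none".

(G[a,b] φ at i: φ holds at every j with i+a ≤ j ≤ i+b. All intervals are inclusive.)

2, 3, 4, 5

Evaluate at each i in [0,5]:
  i=0: ✗ (fails at j=0)
  i=1: ✗ (fails at j=1)
  i=2: ✓ (all of [2,3])
  i=3: ✓ (all of [3,4])
  i=4: ✓ (all of [4,5])
  i=5: ✓ (all of [5,6])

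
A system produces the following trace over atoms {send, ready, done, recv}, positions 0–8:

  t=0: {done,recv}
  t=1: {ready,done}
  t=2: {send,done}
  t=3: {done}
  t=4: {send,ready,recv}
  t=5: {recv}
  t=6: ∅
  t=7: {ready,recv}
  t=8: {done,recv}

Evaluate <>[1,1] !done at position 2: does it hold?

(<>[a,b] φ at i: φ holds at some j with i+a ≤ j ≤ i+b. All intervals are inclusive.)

False

Check !done at each j in [3,3]:
  j=3: false
No position in the window satisfies it → formula fails.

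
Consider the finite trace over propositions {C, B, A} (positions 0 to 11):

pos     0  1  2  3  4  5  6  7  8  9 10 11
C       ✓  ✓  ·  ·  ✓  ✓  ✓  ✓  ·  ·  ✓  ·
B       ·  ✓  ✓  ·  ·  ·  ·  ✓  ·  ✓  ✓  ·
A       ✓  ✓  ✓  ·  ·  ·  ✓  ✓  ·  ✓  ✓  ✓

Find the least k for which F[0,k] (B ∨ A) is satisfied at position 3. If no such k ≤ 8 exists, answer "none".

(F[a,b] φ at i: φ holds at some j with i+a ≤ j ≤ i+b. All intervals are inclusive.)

3

Scan j = 3,4,… for (B ∨ A):
  j=3: fails
  j=4: fails
  j=5: fails
  j=6: holds
First hit at j=6, so smallest k = 6-3 = 3.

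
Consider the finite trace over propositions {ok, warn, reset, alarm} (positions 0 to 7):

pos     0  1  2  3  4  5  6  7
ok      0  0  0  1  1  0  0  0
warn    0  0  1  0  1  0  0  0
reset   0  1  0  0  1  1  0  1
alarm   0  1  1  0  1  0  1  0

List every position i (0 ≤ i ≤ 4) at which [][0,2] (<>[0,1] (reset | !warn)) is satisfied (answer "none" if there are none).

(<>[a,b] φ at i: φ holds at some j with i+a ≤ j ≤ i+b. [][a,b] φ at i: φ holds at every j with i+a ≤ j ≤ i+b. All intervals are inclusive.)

Evaluate at each i in [0,4]:
  i=0: ✓ (all of [0,2])
  i=1: ✓ (all of [1,3])
  i=2: ✓ (all of [2,4])
  i=3: ✓ (all of [3,5])
  i=4: ✓ (all of [4,6])

0, 1, 2, 3, 4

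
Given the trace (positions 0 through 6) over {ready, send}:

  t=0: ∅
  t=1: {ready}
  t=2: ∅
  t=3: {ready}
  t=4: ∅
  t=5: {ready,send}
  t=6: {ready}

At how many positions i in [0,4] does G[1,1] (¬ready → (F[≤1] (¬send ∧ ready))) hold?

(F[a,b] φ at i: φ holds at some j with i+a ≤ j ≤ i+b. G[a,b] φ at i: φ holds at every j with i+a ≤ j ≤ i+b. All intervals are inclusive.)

Evaluate at each i in [0,4]:
  i=0: ✓ (all of [1,1])
  i=1: ✓ (all of [2,2])
  i=2: ✓ (all of [3,3])
  i=3: ✗ (fails at j=4)
  i=4: ✓ (all of [5,5])
Positions where it holds: {0, 1, 2, 4} → 4.

4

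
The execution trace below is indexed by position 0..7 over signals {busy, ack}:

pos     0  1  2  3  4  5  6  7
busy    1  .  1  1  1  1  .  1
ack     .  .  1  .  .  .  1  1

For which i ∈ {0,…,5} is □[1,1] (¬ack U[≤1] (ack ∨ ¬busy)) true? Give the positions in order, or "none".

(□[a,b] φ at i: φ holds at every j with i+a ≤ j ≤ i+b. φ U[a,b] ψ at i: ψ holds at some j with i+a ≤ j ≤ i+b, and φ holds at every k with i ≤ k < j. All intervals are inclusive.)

Evaluate at each i in [0,5]:
  i=0: ✓ (all of [1,1])
  i=1: ✓ (all of [2,2])
  i=2: ✗ (fails at j=3)
  i=3: ✗ (fails at j=4)
  i=4: ✓ (all of [5,5])
  i=5: ✓ (all of [6,6])

0, 1, 4, 5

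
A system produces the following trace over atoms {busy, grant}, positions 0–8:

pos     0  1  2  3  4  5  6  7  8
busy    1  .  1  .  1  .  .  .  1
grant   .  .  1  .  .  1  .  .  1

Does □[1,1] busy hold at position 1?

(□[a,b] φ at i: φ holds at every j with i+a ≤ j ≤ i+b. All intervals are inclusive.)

Check busy at every j in [2,2]:
  j=2: true
All positions satisfy it → formula holds.

Yes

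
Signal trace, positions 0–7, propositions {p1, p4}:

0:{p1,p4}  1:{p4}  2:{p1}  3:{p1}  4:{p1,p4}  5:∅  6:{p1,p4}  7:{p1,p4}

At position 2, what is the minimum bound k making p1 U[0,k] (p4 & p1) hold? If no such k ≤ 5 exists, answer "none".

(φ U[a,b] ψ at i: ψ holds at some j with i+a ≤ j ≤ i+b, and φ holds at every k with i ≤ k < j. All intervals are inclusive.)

Need earliest j ≥ 2 with (p4 & p1), and p1 at every k in [2,j-1].
  j=2: rhs fails.
  j=3: rhs fails.
  j=4: rhs holds; lhs holds on [2,3]. k = 2.

2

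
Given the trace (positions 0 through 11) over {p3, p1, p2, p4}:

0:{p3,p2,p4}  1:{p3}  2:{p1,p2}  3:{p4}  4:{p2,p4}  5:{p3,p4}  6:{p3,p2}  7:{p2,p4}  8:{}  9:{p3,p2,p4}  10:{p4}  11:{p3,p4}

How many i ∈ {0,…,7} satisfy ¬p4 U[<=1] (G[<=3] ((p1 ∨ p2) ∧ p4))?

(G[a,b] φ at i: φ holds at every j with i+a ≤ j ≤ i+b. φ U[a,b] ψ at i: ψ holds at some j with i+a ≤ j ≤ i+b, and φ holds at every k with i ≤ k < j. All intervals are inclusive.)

Evaluate at each i in [0,7]:
  i=0: ✗ (no rhs in [0,1])
  i=1: ✗ (no rhs in [1,2])
  i=2: ✗ (no rhs in [2,3])
  i=3: ✗ (no rhs in [3,4])
  i=4: ✗ (no rhs in [4,5])
  i=5: ✗ (no rhs in [5,6])
  i=6: ✗ (no rhs in [6,7])
  i=7: ✗ (no rhs in [7,8])
Positions where it holds: {} → 0.

0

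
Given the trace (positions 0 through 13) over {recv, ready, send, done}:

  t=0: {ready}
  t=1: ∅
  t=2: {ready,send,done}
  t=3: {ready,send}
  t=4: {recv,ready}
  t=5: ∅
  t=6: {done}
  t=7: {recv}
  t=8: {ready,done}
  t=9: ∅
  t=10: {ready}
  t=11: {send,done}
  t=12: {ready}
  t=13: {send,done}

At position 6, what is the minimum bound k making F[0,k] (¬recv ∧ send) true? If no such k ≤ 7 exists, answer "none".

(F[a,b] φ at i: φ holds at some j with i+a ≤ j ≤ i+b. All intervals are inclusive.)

5

Scan j = 6,7,… for (¬recv ∧ send):
  j=6: fails
  j=7: fails
  j=8: fails
  j=9: fails
  j=10: fails
  j=11: holds
First hit at j=11, so smallest k = 11-6 = 5.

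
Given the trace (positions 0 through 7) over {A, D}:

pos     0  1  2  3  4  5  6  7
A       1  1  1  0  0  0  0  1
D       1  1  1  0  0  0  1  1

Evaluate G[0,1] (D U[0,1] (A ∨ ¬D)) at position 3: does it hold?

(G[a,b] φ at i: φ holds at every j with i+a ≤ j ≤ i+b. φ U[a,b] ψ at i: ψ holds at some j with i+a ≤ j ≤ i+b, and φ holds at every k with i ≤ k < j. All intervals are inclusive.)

Holds

Check (D U[0,1] (A ∨ ¬D)) at every j in [3,4]:
  j=3: holds
  j=4: holds
All positions satisfy it → formula holds.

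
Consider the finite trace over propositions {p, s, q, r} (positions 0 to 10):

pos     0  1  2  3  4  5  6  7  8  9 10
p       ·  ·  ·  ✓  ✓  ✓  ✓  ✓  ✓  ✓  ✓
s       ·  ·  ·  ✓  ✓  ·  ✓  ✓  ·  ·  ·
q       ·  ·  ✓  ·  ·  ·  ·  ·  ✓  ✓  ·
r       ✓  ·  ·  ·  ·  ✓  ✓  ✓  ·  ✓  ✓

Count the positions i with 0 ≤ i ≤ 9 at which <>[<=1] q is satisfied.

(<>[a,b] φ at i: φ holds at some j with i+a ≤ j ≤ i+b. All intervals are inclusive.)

5

Evaluate at each i in [0,9]:
  i=0: ✗ (none in [0,1])
  i=1: ✓ (witness j=2)
  i=2: ✓ (witness j=2)
  i=3: ✗ (none in [3,4])
  i=4: ✗ (none in [4,5])
  i=5: ✗ (none in [5,6])
  i=6: ✗ (none in [6,7])
  i=7: ✓ (witness j=8)
  i=8: ✓ (witness j=8)
  i=9: ✓ (witness j=9)
Positions where it holds: {1, 2, 7, 8, 9} → 5.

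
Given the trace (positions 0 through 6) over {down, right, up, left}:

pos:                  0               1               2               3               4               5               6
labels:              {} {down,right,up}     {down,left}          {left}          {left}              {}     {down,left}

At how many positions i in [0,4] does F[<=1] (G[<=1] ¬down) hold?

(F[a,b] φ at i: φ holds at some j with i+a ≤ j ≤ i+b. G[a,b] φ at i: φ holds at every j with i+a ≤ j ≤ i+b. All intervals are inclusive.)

Evaluate at each i in [0,4]:
  i=0: ✗ (none in [0,1])
  i=1: ✗ (none in [1,2])
  i=2: ✓ (witness j=3)
  i=3: ✓ (witness j=3)
  i=4: ✓ (witness j=4)
Positions where it holds: {2, 3, 4} → 3.

3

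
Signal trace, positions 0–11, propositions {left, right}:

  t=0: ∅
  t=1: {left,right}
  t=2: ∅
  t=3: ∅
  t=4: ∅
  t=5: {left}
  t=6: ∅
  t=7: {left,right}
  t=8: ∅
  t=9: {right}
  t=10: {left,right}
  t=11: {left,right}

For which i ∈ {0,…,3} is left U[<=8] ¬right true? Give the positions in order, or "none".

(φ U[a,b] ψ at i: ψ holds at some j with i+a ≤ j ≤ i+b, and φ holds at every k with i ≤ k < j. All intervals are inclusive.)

0, 1, 2, 3

Evaluate at each i in [0,3]:
  i=0: ✓ (rhs at j=0)
  i=1: ✓ (rhs at j=2; lhs holds on [1,1])
  i=2: ✓ (rhs at j=2)
  i=3: ✓ (rhs at j=3)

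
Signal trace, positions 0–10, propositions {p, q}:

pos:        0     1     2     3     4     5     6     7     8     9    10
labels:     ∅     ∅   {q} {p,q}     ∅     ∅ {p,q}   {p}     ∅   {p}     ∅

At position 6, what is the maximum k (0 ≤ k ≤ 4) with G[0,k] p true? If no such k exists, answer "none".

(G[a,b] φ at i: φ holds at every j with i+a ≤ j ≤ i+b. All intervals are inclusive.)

p must hold from j=6 onward; find where it first fails.
  j=6: holds
  j=7: holds
  j=8: fails
Holds on [6,7], so largest k = 1.

1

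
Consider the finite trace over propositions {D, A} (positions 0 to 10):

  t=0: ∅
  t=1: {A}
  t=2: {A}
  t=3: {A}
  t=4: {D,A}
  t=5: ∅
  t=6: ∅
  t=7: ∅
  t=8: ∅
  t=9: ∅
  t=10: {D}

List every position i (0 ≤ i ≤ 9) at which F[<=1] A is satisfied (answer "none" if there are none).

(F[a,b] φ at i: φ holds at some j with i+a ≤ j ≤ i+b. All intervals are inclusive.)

Evaluate at each i in [0,9]:
  i=0: ✓ (witness j=1)
  i=1: ✓ (witness j=1)
  i=2: ✓ (witness j=2)
  i=3: ✓ (witness j=3)
  i=4: ✓ (witness j=4)
  i=5: ✗ (none in [5,6])
  i=6: ✗ (none in [6,7])
  i=7: ✗ (none in [7,8])
  i=8: ✗ (none in [8,9])
  i=9: ✗ (none in [9,10])

0, 1, 2, 3, 4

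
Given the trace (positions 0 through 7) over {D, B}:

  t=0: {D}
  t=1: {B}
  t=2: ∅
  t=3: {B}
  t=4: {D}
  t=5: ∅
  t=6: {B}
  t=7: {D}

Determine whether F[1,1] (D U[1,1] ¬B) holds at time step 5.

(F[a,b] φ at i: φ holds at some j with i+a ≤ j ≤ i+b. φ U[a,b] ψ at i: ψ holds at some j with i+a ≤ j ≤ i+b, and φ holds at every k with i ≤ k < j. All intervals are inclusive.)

Check (D U[1,1] ¬B) at each j in [6,6]:
  j=6: fails
No position in the window satisfies it → formula fails.

False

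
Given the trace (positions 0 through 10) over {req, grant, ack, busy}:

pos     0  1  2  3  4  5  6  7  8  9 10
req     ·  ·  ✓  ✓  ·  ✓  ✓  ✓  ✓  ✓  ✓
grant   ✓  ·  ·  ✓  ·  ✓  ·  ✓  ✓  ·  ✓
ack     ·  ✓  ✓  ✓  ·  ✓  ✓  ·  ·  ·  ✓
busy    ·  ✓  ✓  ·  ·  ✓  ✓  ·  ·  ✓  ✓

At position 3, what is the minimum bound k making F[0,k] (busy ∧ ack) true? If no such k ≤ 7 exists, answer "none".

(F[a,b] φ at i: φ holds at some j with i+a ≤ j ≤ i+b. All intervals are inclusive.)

Scan j = 3,4,… for (busy ∧ ack):
  j=3: fails
  j=4: fails
  j=5: holds
First hit at j=5, so smallest k = 5-3 = 2.

2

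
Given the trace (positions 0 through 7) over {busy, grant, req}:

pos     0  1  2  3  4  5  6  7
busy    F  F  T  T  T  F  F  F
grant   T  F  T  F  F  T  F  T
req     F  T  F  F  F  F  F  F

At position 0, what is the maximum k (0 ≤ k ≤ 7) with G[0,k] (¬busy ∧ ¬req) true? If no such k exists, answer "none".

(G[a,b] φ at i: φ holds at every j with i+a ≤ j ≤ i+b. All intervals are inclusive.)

0

(¬busy ∧ ¬req) must hold from j=0 onward; find where it first fails.
  j=0: holds
  j=1: fails
Holds on [0,0], so largest k = 0.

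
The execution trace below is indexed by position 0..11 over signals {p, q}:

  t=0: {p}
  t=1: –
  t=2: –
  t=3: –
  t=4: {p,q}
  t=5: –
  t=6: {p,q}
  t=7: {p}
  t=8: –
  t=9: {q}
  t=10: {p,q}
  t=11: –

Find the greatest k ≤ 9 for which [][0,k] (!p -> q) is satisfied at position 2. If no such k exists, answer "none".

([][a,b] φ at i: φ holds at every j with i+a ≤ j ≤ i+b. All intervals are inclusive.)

(!p -> q) must hold from j=2 onward; find where it first fails.
  j=2: fails → no k works.

none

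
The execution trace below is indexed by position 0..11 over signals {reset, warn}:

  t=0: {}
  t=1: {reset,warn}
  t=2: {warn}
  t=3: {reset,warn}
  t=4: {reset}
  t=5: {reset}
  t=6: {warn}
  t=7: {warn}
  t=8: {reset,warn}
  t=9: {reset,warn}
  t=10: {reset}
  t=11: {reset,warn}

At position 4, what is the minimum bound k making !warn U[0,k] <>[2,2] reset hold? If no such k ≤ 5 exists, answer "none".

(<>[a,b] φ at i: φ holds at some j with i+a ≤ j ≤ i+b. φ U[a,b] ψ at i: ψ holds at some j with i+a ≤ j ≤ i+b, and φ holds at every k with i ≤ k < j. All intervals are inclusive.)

2

Need earliest j ≥ 4 with <>[2,2] reset, and !warn at every k in [4,j-1].
  j=4: rhs fails.
  j=5: rhs fails.
  j=6: rhs holds; lhs holds on [4,5]. k = 2.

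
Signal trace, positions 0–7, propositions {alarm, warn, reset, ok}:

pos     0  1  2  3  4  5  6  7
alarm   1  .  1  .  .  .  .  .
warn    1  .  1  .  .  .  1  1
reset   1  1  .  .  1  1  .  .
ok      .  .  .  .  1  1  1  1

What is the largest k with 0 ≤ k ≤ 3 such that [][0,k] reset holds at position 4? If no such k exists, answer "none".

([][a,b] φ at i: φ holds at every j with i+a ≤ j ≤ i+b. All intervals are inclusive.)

reset must hold from j=4 onward; find where it first fails.
  j=4: holds
  j=5: holds
  j=6: fails
Holds on [4,5], so largest k = 1.

1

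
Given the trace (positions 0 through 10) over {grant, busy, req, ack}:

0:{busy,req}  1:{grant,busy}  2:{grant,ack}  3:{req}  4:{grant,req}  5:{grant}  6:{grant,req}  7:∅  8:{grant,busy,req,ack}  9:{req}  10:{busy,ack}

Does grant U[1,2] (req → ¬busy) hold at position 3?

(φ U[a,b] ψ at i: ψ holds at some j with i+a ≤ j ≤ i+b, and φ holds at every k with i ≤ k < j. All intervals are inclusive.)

Need some j in [4,5] with (req → ¬busy), and grant at every k in [3,j-1].
  j=4: (req → ¬busy) holds, but grant fails at k=3 → not this j.
  j=5: (req → ¬busy) holds, but grant fails at k=3 → not this j.
No j in the window works → until fails.

Does not hold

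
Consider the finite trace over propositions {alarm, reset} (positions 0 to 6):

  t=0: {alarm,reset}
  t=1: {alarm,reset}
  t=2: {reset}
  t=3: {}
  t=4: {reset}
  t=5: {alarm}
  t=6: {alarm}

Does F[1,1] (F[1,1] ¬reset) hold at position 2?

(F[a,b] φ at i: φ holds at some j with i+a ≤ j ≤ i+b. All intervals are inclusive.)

Check F[1,1] ¬reset at each j in [3,3]:
  j=3: fails (none in [4,4])
No position in the window satisfies it → formula fails.

No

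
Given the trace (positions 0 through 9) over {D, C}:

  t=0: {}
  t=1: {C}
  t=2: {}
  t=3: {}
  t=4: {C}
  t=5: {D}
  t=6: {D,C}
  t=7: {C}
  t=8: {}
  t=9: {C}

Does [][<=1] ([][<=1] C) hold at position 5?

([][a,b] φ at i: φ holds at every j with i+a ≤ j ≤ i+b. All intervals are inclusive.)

Does not hold

Check [][<=1] C at every j in [5,6]:
  j=5: fails at 5
  j=6: holds on [6,7]
Fails at j=5 → formula fails.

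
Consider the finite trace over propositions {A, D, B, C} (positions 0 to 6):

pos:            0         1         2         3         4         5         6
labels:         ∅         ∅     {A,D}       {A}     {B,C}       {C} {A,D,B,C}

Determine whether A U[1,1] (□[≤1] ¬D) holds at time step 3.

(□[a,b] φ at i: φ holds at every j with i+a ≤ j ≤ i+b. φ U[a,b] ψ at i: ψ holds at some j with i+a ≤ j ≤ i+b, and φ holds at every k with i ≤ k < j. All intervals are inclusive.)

True

Need some j in [4,4] with □[≤1] ¬D, and A at every k in [3,j-1].
  j=4: □[≤1] ¬D holds; A holds at every k in [3,3] → satisfied.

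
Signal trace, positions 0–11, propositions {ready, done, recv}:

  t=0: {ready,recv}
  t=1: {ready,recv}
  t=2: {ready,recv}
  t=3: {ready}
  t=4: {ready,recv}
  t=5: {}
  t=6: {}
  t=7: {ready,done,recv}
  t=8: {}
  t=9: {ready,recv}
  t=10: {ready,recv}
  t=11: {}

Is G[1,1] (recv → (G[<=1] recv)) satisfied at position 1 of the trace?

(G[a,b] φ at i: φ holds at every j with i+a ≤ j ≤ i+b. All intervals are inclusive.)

Check (recv → (G[<=1] recv)) at every j in [2,2]:
  j=2: antecedent true; consequent fails at 3 → ✗
Fails at j=2 → formula fails.

Does not hold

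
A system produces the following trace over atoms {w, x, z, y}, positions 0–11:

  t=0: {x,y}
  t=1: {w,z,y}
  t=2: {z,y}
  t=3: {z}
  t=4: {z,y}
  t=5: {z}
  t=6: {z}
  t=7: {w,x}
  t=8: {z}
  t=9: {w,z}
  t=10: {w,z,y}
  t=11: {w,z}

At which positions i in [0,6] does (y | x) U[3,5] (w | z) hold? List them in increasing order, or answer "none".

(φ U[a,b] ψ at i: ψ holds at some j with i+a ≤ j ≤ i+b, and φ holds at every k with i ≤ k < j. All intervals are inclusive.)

Evaluate at each i in [0,6]:
  i=0: ✓ (rhs at j=3; lhs holds on [0,2])
  i=1: ✗ (lhs fails at k=3 before rhs at j=4)
  i=2: ✗ (lhs fails at k=3 before rhs at j=5)
  i=3: ✗ (lhs fails at k=3 before rhs at j=6)
  i=4: ✗ (lhs fails at k=5 before rhs at j=7)
  i=5: ✗ (lhs fails at k=5 before rhs at j=8)
  i=6: ✗ (lhs fails at k=6 before rhs at j=9)

0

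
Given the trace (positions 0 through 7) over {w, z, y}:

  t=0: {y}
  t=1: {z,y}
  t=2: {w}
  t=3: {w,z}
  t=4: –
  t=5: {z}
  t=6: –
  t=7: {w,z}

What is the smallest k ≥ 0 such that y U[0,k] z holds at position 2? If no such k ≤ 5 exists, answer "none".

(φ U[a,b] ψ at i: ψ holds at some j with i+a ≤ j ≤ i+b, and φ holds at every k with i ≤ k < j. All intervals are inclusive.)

none

Need earliest j ≥ 2 with z, and y at every k in [2,j-1].
  j=2: rhs fails.
  j=3: rhs holds but lhs fails at k=2.
  j=4: rhs fails.
  j=5: rhs holds but lhs fails at k=2.
  j=6: rhs fails.
  j=7: rhs holds but lhs fails at k=2.
No witness within the range → none.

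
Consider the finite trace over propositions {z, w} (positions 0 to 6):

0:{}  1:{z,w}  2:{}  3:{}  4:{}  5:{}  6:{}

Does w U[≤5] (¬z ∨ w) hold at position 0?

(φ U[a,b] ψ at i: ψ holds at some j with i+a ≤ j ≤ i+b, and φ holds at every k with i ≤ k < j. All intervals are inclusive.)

Yes

Need some j in [0,5] with (¬z ∨ w), and w at every k in [0,j-1].
  j=0: (¬z ∨ w) holds; no prefix to check → satisfied.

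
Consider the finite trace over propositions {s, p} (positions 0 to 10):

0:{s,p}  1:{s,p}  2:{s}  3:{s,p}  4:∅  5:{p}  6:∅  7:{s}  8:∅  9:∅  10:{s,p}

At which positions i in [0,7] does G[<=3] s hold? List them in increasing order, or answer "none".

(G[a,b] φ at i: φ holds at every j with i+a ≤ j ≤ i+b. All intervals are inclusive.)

0

Evaluate at each i in [0,7]:
  i=0: ✓ (all of [0,3])
  i=1: ✗ (fails at j=4)
  i=2: ✗ (fails at j=4)
  i=3: ✗ (fails at j=4)
  i=4: ✗ (fails at j=4)
  i=5: ✗ (fails at j=5)
  i=6: ✗ (fails at j=6)
  i=7: ✗ (fails at j=8)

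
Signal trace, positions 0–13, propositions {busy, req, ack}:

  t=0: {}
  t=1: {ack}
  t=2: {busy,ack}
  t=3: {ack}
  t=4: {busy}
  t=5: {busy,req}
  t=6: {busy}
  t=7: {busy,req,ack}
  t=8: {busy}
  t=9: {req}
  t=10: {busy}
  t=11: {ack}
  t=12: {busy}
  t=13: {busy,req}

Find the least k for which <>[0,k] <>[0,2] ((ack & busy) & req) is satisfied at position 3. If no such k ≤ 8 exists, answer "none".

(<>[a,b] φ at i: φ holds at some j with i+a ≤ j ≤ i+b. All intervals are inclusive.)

Scan j = 3,4,… for <>[0,2] ((ack & busy) & req):
  j=3: fails
  j=4: fails
  j=5: holds
First hit at j=5, so smallest k = 5-3 = 2.

2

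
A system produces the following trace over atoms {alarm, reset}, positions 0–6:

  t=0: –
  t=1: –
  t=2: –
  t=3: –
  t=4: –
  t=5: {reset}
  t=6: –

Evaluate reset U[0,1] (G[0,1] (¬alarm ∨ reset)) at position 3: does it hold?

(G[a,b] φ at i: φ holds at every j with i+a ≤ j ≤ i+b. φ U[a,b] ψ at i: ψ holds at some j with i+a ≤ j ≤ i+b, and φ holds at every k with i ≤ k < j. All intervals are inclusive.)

Need some j in [3,4] with G[0,1] (¬alarm ∨ reset), and reset at every k in [3,j-1].
  j=3: G[0,1] (¬alarm ∨ reset) holds; no prefix to check → satisfied.

Yes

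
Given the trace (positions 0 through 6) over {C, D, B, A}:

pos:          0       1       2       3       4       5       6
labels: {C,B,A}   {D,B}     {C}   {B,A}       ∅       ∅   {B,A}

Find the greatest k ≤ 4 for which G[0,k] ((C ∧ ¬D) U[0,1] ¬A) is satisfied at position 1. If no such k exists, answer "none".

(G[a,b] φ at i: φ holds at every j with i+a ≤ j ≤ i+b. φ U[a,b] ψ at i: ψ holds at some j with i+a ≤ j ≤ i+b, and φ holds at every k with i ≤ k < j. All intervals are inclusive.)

1

((C ∧ ¬D) U[0,1] ¬A) must hold from j=1 onward; find where it first fails.
  j=1: holds
  j=2: holds
  j=3: fails
Holds on [1,2], so largest k = 1.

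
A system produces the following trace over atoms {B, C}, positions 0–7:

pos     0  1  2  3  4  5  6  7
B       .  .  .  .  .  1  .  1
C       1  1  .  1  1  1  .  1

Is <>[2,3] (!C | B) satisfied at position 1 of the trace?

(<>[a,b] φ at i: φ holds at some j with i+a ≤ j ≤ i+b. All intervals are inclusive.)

False

Check (!C | B) at each j in [3,4]:
  j=3: false
  j=4: false
No position in the window satisfies it → formula fails.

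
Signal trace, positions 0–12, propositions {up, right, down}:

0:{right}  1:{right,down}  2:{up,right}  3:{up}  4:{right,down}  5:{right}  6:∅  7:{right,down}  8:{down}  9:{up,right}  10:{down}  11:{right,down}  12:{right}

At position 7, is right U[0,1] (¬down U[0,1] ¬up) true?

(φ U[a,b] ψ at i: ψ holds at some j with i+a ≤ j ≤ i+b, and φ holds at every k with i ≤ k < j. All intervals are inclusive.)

Need some j in [7,8] with (¬down U[0,1] ¬up), and right at every k in [7,j-1].
  j=7: (¬down U[0,1] ¬up) holds; no prefix to check → satisfied.

Holds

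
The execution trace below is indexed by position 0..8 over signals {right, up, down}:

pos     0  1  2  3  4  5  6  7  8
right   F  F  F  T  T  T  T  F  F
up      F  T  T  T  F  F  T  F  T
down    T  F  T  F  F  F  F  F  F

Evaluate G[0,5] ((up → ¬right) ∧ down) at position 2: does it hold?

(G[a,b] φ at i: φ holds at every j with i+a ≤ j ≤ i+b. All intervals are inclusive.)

Does not hold

Check ((up → ¬right) ∧ down) at every j in [2,7]:
  j=2: true
  j=3: false
  j=4: false
  j=5: false
  j=6: false
  j=7: false
Fails at j=3 → formula fails.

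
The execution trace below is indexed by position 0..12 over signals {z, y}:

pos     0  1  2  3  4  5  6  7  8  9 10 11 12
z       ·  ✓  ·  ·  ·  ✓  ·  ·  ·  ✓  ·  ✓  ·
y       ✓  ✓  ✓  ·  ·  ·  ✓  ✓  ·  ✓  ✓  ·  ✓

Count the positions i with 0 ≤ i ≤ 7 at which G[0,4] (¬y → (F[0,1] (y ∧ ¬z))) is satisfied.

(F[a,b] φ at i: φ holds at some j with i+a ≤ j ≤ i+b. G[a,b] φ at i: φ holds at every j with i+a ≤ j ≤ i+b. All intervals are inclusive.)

Evaluate at each i in [0,7]:
  i=0: ✗ (fails at j=3)
  i=1: ✗ (fails at j=3)
  i=2: ✗ (fails at j=3)
  i=3: ✗ (fails at j=3)
  i=4: ✗ (fails at j=4)
  i=5: ✗ (fails at j=8)
  i=6: ✗ (fails at j=8)
  i=7: ✗ (fails at j=8)
Positions where it holds: {} → 0.

0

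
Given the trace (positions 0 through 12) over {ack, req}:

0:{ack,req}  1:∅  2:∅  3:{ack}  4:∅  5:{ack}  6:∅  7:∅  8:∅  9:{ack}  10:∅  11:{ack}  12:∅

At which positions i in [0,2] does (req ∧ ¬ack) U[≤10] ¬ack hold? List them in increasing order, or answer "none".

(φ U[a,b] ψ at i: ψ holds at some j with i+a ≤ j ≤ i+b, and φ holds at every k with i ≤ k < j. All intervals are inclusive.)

Evaluate at each i in [0,2]:
  i=0: ✗ (lhs fails at k=0 before rhs at j=1)
  i=1: ✓ (rhs at j=1)
  i=2: ✓ (rhs at j=2)

1, 2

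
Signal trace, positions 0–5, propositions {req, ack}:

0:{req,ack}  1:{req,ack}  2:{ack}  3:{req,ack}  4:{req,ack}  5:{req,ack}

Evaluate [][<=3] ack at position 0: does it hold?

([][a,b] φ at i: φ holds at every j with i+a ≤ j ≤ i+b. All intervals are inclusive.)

Check ack at every j in [0,3]:
  j=0: true
  j=1: true
  j=2: true
  j=3: true
All positions satisfy it → formula holds.

True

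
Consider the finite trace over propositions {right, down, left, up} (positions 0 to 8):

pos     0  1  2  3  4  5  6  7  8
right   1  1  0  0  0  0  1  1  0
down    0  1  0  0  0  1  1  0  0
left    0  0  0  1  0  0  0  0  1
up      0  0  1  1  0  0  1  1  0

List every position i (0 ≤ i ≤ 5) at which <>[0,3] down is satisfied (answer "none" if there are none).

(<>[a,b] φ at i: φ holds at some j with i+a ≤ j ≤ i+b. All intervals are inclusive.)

0, 1, 2, 3, 4, 5

Evaluate at each i in [0,5]:
  i=0: ✓ (witness j=1)
  i=1: ✓ (witness j=1)
  i=2: ✓ (witness j=5)
  i=3: ✓ (witness j=5)
  i=4: ✓ (witness j=5)
  i=5: ✓ (witness j=5)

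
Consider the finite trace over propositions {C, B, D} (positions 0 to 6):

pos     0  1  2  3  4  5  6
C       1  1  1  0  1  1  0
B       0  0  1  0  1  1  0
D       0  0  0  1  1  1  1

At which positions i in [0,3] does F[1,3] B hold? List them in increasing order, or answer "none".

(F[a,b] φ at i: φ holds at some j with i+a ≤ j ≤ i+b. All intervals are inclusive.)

0, 1, 2, 3

Evaluate at each i in [0,3]:
  i=0: ✓ (witness j=2)
  i=1: ✓ (witness j=2)
  i=2: ✓ (witness j=4)
  i=3: ✓ (witness j=4)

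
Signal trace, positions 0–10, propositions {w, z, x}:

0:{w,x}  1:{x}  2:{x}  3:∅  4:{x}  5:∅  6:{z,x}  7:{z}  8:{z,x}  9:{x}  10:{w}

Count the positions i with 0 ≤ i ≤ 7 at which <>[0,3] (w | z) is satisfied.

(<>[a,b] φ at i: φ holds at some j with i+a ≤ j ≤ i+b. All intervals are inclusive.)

6

Evaluate at each i in [0,7]:
  i=0: ✓ (witness j=0)
  i=1: ✗ (none in [1,4])
  i=2: ✗ (none in [2,5])
  i=3: ✓ (witness j=6)
  i=4: ✓ (witness j=6)
  i=5: ✓ (witness j=6)
  i=6: ✓ (witness j=6)
  i=7: ✓ (witness j=7)
Positions where it holds: {0, 3, 4, 5, 6, 7} → 6.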